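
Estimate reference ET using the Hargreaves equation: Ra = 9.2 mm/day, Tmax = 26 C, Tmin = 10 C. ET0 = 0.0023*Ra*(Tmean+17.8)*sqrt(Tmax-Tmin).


Tmean = (Tmax + Tmin)/2 = (26 + 10)/2 = 18.0
ET0 = 0.0023 * 9.2 * (18.0 + 17.8) * sqrt(26 - 10)
ET0 = 0.0023 * 9.2 * 35.8 * 4.000000

3.0301 mm/day


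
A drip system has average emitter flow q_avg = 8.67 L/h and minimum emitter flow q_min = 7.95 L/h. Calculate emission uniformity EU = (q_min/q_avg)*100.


EU = (q_min/q_avg)*100 = (7.95/8.67)*100 = 91.6955%

91.6955 %


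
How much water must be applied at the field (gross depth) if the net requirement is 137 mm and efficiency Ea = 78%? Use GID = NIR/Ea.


Ea = 78% = 0.78
GID = NIR / Ea = 137 / 0.78 = 175.6410 mm

175.6410 mm


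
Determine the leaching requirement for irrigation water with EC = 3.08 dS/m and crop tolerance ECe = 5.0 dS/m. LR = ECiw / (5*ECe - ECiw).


LR = ECiw / (5*ECe - ECiw)
LR = 3.08 / (5*5.0 - 3.08)
LR = 3.08 / 21.9200

0.1405


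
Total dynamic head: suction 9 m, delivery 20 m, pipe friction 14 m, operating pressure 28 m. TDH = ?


TDH = Hs + Hd + hf + Hp = 9 + 20 + 14 + 28 = 71

71 m


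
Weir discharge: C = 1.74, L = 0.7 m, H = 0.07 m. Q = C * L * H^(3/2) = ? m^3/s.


Q = C * L * H^(3/2) = 1.74 * 0.7 * 0.07^1.5 = 1.74 * 0.7 * 0.018520

0.0226 m^3/s


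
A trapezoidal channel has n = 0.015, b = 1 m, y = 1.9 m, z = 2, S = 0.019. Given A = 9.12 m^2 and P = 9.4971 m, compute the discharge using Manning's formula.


R = A/P = 9.12/9.4971 = 0.960293
Q = (1/0.015) * 9.12 * 0.960293^(2/3) * 0.019^0.5

81.5736 m^3/s


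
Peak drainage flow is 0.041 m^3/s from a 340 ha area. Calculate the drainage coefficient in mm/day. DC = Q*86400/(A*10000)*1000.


DC = Q * 86400 / (A * 10000) * 1000
DC = 0.041 * 86400 / (340 * 10000) * 1000
DC = 3542400.0000 / 3400000

1.0419 mm/day


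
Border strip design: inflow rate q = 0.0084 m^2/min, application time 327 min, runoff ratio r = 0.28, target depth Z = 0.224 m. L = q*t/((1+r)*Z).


L = q*t/((1+r)*Z)
L = 0.0084*327/((1+0.28)*0.224)
L = 2.7468/0.28672

9.5801 m


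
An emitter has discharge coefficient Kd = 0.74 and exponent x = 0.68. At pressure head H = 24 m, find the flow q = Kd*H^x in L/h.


q = Kd * H^x = 0.74 * 24^0.68 = 0.74 * 8.680478

6.4236 L/h


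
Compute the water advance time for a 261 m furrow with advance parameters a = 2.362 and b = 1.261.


t = (L/a)^(1/b)
t = (261/2.362)^(1/1.261)
t = 110.499577^(1/1.261)

41.7281 min


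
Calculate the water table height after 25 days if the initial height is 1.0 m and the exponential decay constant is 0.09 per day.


m = m0 * exp(-k*t)
m = 1.0 * exp(-0.09 * 25)
m = 1.0 * exp(-2.2500)

0.1054 m


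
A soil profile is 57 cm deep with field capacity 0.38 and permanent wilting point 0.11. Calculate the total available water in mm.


AWC = (FC - PWP) * d * 10
AWC = (0.38 - 0.11) * 57 * 10
AWC = 0.2700 * 57 * 10

153.9000 mm


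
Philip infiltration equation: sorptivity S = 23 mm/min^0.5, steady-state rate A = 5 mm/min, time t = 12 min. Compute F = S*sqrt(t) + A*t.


F = S*sqrt(t) + A*t
F = 23*sqrt(12) + 5*12
F = 23*3.464102 + 60

139.6743 mm


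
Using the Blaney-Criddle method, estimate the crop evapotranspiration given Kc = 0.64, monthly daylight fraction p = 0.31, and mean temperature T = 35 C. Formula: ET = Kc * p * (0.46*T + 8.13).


ET = Kc * p * (0.46*T + 8.13)
ET = 0.64 * 0.31 * (0.46*35 + 8.13)
ET = 0.64 * 0.31 * 24.2300

4.8072 mm/day


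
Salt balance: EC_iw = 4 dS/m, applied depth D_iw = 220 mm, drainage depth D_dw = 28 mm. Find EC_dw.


EC_dw = EC_iw * D_iw / D_dw
EC_dw = 4 * 220 / 28
EC_dw = 880 / 28

31.4286 dS/m


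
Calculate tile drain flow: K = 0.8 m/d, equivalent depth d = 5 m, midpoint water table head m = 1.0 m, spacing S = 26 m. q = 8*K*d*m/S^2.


q = 8*K*d*m/S^2
q = 8*0.8*5*1.0/26^2
q = 32.0000 / 676

0.0473 m/d


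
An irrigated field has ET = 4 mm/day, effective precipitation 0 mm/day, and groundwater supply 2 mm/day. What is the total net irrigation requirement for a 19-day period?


Daily deficit = ET - Pe - GW = 4 - 0 - 2 = 2 mm/day
NIR = 2 * 19 = 38 mm

38.0000 mm


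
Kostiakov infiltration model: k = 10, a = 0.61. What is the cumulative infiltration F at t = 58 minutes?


F = k * t^a = 10 * 58^0.61
F = 10 * 11.903950

119.0395 mm


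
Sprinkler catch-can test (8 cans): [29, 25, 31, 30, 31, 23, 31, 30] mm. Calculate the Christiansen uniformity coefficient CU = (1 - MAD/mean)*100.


mean = 28.750000 mm
MAD = 2.375000 mm
CU = (1 - 2.375000/28.750000)*100

91.7391 %


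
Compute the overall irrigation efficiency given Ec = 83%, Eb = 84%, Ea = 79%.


Ec = 0.83, Eb = 0.84, Ea = 0.79
E = 0.83 * 0.84 * 0.79 * 100 = 55.0788%

55.0788 %


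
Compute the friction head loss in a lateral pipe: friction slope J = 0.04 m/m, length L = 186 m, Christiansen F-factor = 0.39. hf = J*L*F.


hf = J * L * F = 0.04 * 186 * 0.39 = 2.9016 m

2.9016 m


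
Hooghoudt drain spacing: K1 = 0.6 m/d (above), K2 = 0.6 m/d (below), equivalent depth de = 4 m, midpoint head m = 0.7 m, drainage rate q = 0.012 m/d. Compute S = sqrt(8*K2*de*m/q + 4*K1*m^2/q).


S^2 = 8*K2*de*m/q + 4*K1*m^2/q
S^2 = 8*0.6*4*0.7/0.012 + 4*0.6*0.7^2/0.012
S = sqrt(1218.0000)

34.8999 m


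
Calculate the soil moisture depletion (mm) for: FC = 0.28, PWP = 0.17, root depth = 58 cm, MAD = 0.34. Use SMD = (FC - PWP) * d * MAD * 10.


SMD = (FC - PWP) * d * MAD * 10
SMD = (0.28 - 0.17) * 58 * 0.34 * 10
SMD = 0.1100 * 58 * 0.34 * 10

21.6920 mm


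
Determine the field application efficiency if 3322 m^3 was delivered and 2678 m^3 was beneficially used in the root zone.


Ea = V_root / V_field * 100 = 2678 / 3322 * 100 = 80.6141%

80.6141 %


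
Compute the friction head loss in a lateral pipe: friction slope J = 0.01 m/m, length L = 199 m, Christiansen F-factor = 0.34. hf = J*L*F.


hf = J * L * F = 0.01 * 199 * 0.34 = 0.6766 m

0.6766 m


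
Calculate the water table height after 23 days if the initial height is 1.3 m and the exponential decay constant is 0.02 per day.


m = m0 * exp(-k*t)
m = 1.3 * exp(-0.02 * 23)
m = 1.3 * exp(-0.4600)

0.8207 m


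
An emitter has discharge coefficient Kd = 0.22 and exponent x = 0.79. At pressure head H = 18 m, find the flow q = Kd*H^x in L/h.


q = Kd * H^x = 0.22 * 18^0.79 = 0.22 * 9.809916

2.1582 L/h


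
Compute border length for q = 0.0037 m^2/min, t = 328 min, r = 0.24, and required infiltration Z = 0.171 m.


L = q*t/((1+r)*Z)
L = 0.0037*328/((1+0.24)*0.171)
L = 1.2136/0.21204

5.7234 m


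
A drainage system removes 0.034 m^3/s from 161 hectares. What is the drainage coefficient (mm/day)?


DC = Q * 86400 / (A * 10000) * 1000
DC = 0.034 * 86400 / (161 * 10000) * 1000
DC = 2937600.0000 / 1610000

1.8246 mm/day


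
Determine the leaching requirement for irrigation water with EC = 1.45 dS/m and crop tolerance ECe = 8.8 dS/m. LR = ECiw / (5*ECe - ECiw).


LR = ECiw / (5*ECe - ECiw)
LR = 1.45 / (5*8.8 - 1.45)
LR = 1.45 / 42.5500

0.0341


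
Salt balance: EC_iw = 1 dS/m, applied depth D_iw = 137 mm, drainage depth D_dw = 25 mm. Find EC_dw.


EC_dw = EC_iw * D_iw / D_dw
EC_dw = 1 * 137 / 25
EC_dw = 137 / 25

5.4800 dS/m


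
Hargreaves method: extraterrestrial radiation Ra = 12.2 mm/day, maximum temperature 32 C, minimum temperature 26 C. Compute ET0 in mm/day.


Tmean = (Tmax + Tmin)/2 = (32 + 26)/2 = 29.0
ET0 = 0.0023 * 12.2 * (29.0 + 17.8) * sqrt(32 - 26)
ET0 = 0.0023 * 12.2 * 46.8 * 2.449490

3.2167 mm/day


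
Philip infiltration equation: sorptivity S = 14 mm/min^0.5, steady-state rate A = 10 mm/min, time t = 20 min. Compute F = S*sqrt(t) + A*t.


F = S*sqrt(t) + A*t
F = 14*sqrt(20) + 10*20
F = 14*4.472136 + 200

262.6099 mm


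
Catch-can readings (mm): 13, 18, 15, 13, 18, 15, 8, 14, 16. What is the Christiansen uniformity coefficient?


mean = 14.444444 mm
MAD = 2.172840 mm
CU = (1 - 2.172840/14.444444)*100

84.9573 %


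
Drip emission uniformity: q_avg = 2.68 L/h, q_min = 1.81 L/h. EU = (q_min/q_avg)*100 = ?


EU = (q_min/q_avg)*100 = (1.81/2.68)*100 = 67.5373%

67.5373 %


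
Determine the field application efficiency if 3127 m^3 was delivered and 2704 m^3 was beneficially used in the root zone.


Ea = V_root / V_field * 100 = 2704 / 3127 * 100 = 86.4727%

86.4727 %


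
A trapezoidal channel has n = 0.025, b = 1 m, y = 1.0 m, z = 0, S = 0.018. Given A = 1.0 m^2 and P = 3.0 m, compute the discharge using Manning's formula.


R = A/P = 1.0/3.0 = 0.333333
Q = (1/0.025) * 1.0 * 0.333333^(2/3) * 0.018^0.5

2.5800 m^3/s


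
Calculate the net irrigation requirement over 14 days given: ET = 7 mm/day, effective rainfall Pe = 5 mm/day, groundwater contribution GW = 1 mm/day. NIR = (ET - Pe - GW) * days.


Daily deficit = ET - Pe - GW = 7 - 5 - 1 = 1 mm/day
NIR = 1 * 14 = 14 mm

14.0000 mm


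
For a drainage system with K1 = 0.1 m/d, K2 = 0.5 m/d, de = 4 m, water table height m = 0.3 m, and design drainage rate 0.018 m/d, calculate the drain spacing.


S^2 = 8*K2*de*m/q + 4*K1*m^2/q
S^2 = 8*0.5*4*0.3/0.018 + 4*0.1*0.3^2/0.018
S = sqrt(268.6667)

16.3911 m


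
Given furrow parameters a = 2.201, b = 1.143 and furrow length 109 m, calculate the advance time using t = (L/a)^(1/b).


t = (L/a)^(1/b)
t = (109/2.201)^(1/1.143)
t = 49.522944^(1/1.143)

30.3928 min


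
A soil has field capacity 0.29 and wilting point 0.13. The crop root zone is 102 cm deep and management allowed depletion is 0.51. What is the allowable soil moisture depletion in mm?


SMD = (FC - PWP) * d * MAD * 10
SMD = (0.29 - 0.13) * 102 * 0.51 * 10
SMD = 0.1600 * 102 * 0.51 * 10

83.2320 mm


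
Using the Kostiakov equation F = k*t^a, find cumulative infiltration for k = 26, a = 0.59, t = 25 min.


F = k * t^a = 26 * 25^0.59
F = 26 * 6.680125

173.6833 mm


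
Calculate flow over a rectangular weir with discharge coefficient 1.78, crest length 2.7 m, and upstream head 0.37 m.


Q = C * L * H^(3/2) = 1.78 * 2.7 * 0.37^1.5 = 1.78 * 2.7 * 0.225062

1.0816 m^3/s


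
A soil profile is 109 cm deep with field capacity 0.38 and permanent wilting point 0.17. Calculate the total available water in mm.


AWC = (FC - PWP) * d * 10
AWC = (0.38 - 0.17) * 109 * 10
AWC = 0.2100 * 109 * 10

228.9000 mm


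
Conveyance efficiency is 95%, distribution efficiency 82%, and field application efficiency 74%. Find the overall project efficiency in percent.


Ec = 0.95, Eb = 0.82, Ea = 0.74
E = 0.95 * 0.82 * 0.74 * 100 = 57.6460%

57.6460 %


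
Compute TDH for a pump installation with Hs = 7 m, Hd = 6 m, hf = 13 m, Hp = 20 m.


TDH = Hs + Hd + hf + Hp = 7 + 6 + 13 + 20 = 46

46 m


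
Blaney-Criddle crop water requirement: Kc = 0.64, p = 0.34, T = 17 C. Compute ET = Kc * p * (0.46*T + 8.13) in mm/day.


ET = Kc * p * (0.46*T + 8.13)
ET = 0.64 * 0.34 * (0.46*17 + 8.13)
ET = 0.64 * 0.34 * 15.9500

3.4707 mm/day


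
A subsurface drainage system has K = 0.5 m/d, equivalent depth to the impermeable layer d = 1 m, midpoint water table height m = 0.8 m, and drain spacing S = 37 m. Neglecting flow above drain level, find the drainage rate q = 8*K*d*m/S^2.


q = 8*K*d*m/S^2
q = 8*0.5*1*0.8/37^2
q = 3.2000 / 1369

0.0023 m/d


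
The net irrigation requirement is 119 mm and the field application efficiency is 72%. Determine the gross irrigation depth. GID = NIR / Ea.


Ea = 72% = 0.72
GID = NIR / Ea = 119 / 0.72 = 165.2778 mm

165.2778 mm


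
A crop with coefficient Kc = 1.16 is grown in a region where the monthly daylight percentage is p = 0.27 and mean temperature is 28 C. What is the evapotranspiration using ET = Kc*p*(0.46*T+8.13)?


ET = Kc * p * (0.46*T + 8.13)
ET = 1.16 * 0.27 * (0.46*28 + 8.13)
ET = 1.16 * 0.27 * 21.0100

6.5803 mm/day


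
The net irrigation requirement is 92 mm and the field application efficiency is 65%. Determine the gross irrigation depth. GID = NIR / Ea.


Ea = 65% = 0.65
GID = NIR / Ea = 92 / 0.65 = 141.5385 mm

141.5385 mm


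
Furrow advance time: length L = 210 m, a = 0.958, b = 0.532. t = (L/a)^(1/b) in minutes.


t = (L/a)^(1/b)
t = (210/0.958)^(1/0.532)
t = 219.206681^(1/0.532)

25124.7126 min


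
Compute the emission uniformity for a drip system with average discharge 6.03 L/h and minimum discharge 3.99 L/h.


EU = (q_min/q_avg)*100 = (3.99/6.03)*100 = 66.1692%

66.1692 %


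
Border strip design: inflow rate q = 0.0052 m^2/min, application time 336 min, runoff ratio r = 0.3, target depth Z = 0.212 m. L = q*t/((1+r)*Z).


L = q*t/((1+r)*Z)
L = 0.0052*336/((1+0.3)*0.212)
L = 1.7472/0.2756

6.3396 m


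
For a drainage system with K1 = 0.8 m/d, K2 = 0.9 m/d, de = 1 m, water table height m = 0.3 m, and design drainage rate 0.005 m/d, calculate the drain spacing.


S^2 = 8*K2*de*m/q + 4*K1*m^2/q
S^2 = 8*0.9*1*0.3/0.005 + 4*0.8*0.3^2/0.005
S = sqrt(489.6000)

22.1269 m


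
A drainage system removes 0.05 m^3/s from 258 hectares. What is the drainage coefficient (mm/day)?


DC = Q * 86400 / (A * 10000) * 1000
DC = 0.05 * 86400 / (258 * 10000) * 1000
DC = 4320000.0000 / 2580000

1.6744 mm/day


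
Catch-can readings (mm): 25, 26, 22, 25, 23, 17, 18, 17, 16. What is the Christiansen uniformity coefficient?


mean = 21.000000 mm
MAD = 3.555556 mm
CU = (1 - 3.555556/21.000000)*100

83.0688 %


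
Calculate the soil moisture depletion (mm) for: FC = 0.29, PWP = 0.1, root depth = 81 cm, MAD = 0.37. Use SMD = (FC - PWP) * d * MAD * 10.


SMD = (FC - PWP) * d * MAD * 10
SMD = (0.29 - 0.1) * 81 * 0.37 * 10
SMD = 0.1900 * 81 * 0.37 * 10

56.9430 mm


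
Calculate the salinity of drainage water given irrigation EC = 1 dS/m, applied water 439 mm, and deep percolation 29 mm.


EC_dw = EC_iw * D_iw / D_dw
EC_dw = 1 * 439 / 29
EC_dw = 439 / 29

15.1379 dS/m


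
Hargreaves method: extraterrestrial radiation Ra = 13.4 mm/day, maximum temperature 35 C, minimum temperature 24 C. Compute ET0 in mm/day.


Tmean = (Tmax + Tmin)/2 = (35 + 24)/2 = 29.5
ET0 = 0.0023 * 13.4 * (29.5 + 17.8) * sqrt(35 - 24)
ET0 = 0.0023 * 13.4 * 47.3 * 3.316625

4.8349 mm/day


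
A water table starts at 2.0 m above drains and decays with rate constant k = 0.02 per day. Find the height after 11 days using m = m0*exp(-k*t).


m = m0 * exp(-k*t)
m = 2.0 * exp(-0.02 * 11)
m = 2.0 * exp(-0.2200)

1.6050 m


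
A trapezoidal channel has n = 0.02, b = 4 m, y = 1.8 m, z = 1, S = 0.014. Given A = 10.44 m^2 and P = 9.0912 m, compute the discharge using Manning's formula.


R = A/P = 10.44/9.0912 = 1.148363
Q = (1/0.02) * 10.44 * 1.148363^(2/3) * 0.014^0.5

67.7310 m^3/s


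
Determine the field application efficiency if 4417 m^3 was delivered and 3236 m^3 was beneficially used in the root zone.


Ea = V_root / V_field * 100 = 3236 / 4417 * 100 = 73.2624%

73.2624 %


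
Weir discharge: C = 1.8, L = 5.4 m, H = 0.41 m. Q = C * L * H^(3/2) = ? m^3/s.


Q = C * L * H^(3/2) = 1.8 * 5.4 * 0.41^1.5 = 1.8 * 5.4 * 0.262528

2.5518 m^3/s


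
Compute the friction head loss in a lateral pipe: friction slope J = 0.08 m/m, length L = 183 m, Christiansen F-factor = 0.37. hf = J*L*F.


hf = J * L * F = 0.08 * 183 * 0.37 = 5.4168 m

5.4168 m


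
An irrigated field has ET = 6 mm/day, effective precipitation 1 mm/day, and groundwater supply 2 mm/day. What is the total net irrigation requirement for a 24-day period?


Daily deficit = ET - Pe - GW = 6 - 1 - 2 = 3 mm/day
NIR = 3 * 24 = 72 mm

72.0000 mm


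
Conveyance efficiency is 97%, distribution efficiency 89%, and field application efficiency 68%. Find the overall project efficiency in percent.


Ec = 0.97, Eb = 0.89, Ea = 0.68
E = 0.97 * 0.89 * 0.68 * 100 = 58.7044%

58.7044 %


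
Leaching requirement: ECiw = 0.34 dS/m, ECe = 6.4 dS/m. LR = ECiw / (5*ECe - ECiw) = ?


LR = ECiw / (5*ECe - ECiw)
LR = 0.34 / (5*6.4 - 0.34)
LR = 0.34 / 31.6600

0.0107


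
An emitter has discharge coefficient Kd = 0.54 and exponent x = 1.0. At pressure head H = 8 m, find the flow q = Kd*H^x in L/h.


q = Kd * H^x = 0.54 * 8^1.0 = 0.54 * 8.000000

4.3200 L/h


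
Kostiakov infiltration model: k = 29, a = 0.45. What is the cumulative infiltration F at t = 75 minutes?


F = k * t^a = 29 * 75^0.45
F = 29 * 6.978749

202.3837 mm


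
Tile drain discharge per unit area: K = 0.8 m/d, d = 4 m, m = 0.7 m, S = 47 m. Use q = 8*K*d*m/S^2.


q = 8*K*d*m/S^2
q = 8*0.8*4*0.7/47^2
q = 17.9200 / 2209

0.0081 m/d


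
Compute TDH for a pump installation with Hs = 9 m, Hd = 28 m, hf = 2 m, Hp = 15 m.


TDH = Hs + Hd + hf + Hp = 9 + 28 + 2 + 15 = 54

54 m


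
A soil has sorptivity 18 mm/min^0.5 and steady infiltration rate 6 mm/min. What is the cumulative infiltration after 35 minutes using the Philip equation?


F = S*sqrt(t) + A*t
F = 18*sqrt(35) + 6*35
F = 18*5.916080 + 210

316.4894 mm


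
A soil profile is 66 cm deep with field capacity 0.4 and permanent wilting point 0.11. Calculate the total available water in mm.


AWC = (FC - PWP) * d * 10
AWC = (0.4 - 0.11) * 66 * 10
AWC = 0.2900 * 66 * 10

191.4000 mm


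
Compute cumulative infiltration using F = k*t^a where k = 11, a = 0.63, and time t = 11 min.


F = k * t^a = 11 * 11^0.63
F = 11 * 4.529783

49.8276 mm


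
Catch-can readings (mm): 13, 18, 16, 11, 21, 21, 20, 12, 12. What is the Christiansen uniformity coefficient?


mean = 16.000000 mm
MAD = 3.555556 mm
CU = (1 - 3.555556/16.000000)*100

77.7778 %


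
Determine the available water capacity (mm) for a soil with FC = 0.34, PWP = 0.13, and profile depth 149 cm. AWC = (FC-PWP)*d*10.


AWC = (FC - PWP) * d * 10
AWC = (0.34 - 0.13) * 149 * 10
AWC = 0.2100 * 149 * 10

312.9000 mm


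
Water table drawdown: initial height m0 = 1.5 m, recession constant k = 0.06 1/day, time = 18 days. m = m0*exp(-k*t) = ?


m = m0 * exp(-k*t)
m = 1.5 * exp(-0.06 * 18)
m = 1.5 * exp(-1.0800)

0.5094 m


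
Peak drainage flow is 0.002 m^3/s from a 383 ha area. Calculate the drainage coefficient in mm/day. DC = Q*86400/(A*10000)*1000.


DC = Q * 86400 / (A * 10000) * 1000
DC = 0.002 * 86400 / (383 * 10000) * 1000
DC = 172800.0000 / 3830000

0.0451 mm/day


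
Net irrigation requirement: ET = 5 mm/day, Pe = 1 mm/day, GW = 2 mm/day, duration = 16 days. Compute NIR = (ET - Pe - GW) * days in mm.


Daily deficit = ET - Pe - GW = 5 - 1 - 2 = 2 mm/day
NIR = 2 * 16 = 32 mm

32.0000 mm


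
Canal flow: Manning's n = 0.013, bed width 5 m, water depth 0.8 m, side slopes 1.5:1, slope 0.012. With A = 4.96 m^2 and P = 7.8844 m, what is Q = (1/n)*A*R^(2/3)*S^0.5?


R = A/P = 4.96/7.8844 = 0.629090
Q = (1/0.013) * 4.96 * 0.629090^(2/3) * 0.012^0.5

30.6858 m^3/s


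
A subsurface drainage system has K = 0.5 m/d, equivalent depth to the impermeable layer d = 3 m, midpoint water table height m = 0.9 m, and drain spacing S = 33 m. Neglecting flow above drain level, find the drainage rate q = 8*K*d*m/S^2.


q = 8*K*d*m/S^2
q = 8*0.5*3*0.9/33^2
q = 10.8000 / 1089

0.0099 m/d


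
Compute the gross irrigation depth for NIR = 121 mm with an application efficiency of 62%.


Ea = 62% = 0.62
GID = NIR / Ea = 121 / 0.62 = 195.1613 mm

195.1613 mm


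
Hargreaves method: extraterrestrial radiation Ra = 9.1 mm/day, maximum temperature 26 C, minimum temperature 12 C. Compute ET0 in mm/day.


Tmean = (Tmax + Tmin)/2 = (26 + 12)/2 = 19.0
ET0 = 0.0023 * 9.1 * (19.0 + 17.8) * sqrt(26 - 12)
ET0 = 0.0023 * 9.1 * 36.8 * 3.741657

2.8819 mm/day


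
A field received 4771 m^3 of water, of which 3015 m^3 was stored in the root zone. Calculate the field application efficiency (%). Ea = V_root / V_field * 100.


Ea = V_root / V_field * 100 = 3015 / 4771 * 100 = 63.1943%

63.1943 %


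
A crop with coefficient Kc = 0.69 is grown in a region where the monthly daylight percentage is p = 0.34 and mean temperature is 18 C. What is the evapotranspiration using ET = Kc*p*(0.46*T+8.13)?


ET = Kc * p * (0.46*T + 8.13)
ET = 0.69 * 0.34 * (0.46*18 + 8.13)
ET = 0.69 * 0.34 * 16.4100

3.8498 mm/day


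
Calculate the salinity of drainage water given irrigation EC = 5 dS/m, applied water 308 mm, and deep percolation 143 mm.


EC_dw = EC_iw * D_iw / D_dw
EC_dw = 5 * 308 / 143
EC_dw = 1540 / 143

10.7692 dS/m


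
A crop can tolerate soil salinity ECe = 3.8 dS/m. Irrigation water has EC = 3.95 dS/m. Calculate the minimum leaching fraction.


LR = ECiw / (5*ECe - ECiw)
LR = 3.95 / (5*3.8 - 3.95)
LR = 3.95 / 15.0500

0.2625


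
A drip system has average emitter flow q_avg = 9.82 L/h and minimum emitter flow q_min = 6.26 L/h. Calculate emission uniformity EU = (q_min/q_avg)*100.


EU = (q_min/q_avg)*100 = (6.26/9.82)*100 = 63.7475%

63.7475 %


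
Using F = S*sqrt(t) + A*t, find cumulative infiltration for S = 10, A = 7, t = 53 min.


F = S*sqrt(t) + A*t
F = 10*sqrt(53) + 7*53
F = 10*7.280110 + 371

443.8011 mm


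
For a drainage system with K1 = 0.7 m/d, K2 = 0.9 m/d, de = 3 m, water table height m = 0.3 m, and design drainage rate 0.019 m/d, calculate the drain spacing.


S^2 = 8*K2*de*m/q + 4*K1*m^2/q
S^2 = 8*0.9*3*0.3/0.019 + 4*0.7*0.3^2/0.019
S = sqrt(354.3158)

18.8233 m


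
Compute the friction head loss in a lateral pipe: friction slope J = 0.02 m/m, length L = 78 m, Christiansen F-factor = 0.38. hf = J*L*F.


hf = J * L * F = 0.02 * 78 * 0.38 = 0.5928 m

0.5928 m


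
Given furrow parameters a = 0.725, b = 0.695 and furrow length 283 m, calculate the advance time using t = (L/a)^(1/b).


t = (L/a)^(1/b)
t = (283/0.725)^(1/0.695)
t = 390.344828^(1/0.695)

5354.3009 min


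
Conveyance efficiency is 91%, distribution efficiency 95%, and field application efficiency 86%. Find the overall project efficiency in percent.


Ec = 0.91, Eb = 0.95, Ea = 0.86
E = 0.91 * 0.95 * 0.86 * 100 = 74.3470%

74.3470 %


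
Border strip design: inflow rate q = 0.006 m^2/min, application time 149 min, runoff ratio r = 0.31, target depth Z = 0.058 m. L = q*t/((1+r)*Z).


L = q*t/((1+r)*Z)
L = 0.006*149/((1+0.31)*0.058)
L = 0.894/0.07598

11.7663 m


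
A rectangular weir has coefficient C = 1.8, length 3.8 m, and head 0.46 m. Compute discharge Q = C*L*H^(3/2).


Q = C * L * H^(3/2) = 1.8 * 3.8 * 0.46^1.5 = 1.8 * 3.8 * 0.311987

2.1340 m^3/s


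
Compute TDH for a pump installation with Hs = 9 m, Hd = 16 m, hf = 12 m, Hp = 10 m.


TDH = Hs + Hd + hf + Hp = 9 + 16 + 12 + 10 = 47

47 m


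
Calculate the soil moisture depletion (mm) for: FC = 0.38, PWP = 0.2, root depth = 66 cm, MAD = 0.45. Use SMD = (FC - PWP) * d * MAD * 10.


SMD = (FC - PWP) * d * MAD * 10
SMD = (0.38 - 0.2) * 66 * 0.45 * 10
SMD = 0.1800 * 66 * 0.45 * 10

53.4600 mm


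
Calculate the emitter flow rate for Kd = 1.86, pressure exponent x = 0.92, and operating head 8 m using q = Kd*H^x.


q = Kd * H^x = 1.86 * 8^0.92 = 1.86 * 6.773962

12.5996 L/h


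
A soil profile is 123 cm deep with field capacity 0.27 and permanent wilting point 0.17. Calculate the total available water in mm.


AWC = (FC - PWP) * d * 10
AWC = (0.27 - 0.17) * 123 * 10
AWC = 0.1000 * 123 * 10

123.0000 mm


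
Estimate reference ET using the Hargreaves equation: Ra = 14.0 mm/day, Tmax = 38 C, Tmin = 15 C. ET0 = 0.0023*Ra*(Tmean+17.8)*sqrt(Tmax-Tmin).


Tmean = (Tmax + Tmin)/2 = (38 + 15)/2 = 26.5
ET0 = 0.0023 * 14.0 * (26.5 + 17.8) * sqrt(38 - 15)
ET0 = 0.0023 * 14.0 * 44.3 * 4.795832

6.8411 mm/day


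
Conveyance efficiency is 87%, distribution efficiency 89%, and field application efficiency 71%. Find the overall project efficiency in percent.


Ec = 0.87, Eb = 0.89, Ea = 0.71
E = 0.87 * 0.89 * 0.71 * 100 = 54.9753%

54.9753 %


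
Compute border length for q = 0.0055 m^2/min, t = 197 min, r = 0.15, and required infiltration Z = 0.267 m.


L = q*t/((1+r)*Z)
L = 0.0055*197/((1+0.15)*0.267)
L = 1.0835/0.30705

3.5287 m


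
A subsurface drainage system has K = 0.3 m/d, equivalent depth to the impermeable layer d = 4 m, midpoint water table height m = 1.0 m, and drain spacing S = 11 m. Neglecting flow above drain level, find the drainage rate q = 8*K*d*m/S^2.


q = 8*K*d*m/S^2
q = 8*0.3*4*1.0/11^2
q = 9.6000 / 121

0.0793 m/d


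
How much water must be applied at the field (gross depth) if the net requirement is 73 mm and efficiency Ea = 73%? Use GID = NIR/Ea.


Ea = 73% = 0.73
GID = NIR / Ea = 73 / 0.73 = 100.0000 mm

100.0000 mm


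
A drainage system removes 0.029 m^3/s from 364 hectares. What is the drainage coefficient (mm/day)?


DC = Q * 86400 / (A * 10000) * 1000
DC = 0.029 * 86400 / (364 * 10000) * 1000
DC = 2505600.0000 / 3640000

0.6884 mm/day


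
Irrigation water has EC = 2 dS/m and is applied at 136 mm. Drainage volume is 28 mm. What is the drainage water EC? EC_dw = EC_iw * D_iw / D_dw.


EC_dw = EC_iw * D_iw / D_dw
EC_dw = 2 * 136 / 28
EC_dw = 272 / 28

9.7143 dS/m


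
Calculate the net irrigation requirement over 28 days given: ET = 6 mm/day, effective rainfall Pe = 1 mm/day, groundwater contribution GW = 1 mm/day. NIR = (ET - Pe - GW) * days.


Daily deficit = ET - Pe - GW = 6 - 1 - 1 = 4 mm/day
NIR = 4 * 28 = 112 mm

112.0000 mm


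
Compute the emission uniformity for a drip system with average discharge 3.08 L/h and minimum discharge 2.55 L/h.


EU = (q_min/q_avg)*100 = (2.55/3.08)*100 = 82.7922%

82.7922 %


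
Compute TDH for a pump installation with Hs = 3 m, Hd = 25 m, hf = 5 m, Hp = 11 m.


TDH = Hs + Hd + hf + Hp = 3 + 25 + 5 + 11 = 44

44 m


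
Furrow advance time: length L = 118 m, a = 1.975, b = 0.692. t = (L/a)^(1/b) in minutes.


t = (L/a)^(1/b)
t = (118/1.975)^(1/0.692)
t = 59.746835^(1/0.692)

368.9173 min


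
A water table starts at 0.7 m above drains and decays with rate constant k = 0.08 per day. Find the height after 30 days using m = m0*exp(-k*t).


m = m0 * exp(-k*t)
m = 0.7 * exp(-0.08 * 30)
m = 0.7 * exp(-2.4000)

0.0635 m


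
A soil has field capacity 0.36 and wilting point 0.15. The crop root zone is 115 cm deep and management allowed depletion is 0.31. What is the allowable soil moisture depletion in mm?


SMD = (FC - PWP) * d * MAD * 10
SMD = (0.36 - 0.15) * 115 * 0.31 * 10
SMD = 0.2100 * 115 * 0.31 * 10

74.8650 mm


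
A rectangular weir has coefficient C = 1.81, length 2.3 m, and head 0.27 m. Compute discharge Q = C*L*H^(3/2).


Q = C * L * H^(3/2) = 1.81 * 2.3 * 0.27^1.5 = 1.81 * 2.3 * 0.140296

0.5841 m^3/s


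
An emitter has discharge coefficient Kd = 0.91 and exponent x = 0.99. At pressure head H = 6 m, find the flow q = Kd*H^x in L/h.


q = Kd * H^x = 0.91 * 6^0.99 = 0.91 * 5.893452

5.3630 L/h


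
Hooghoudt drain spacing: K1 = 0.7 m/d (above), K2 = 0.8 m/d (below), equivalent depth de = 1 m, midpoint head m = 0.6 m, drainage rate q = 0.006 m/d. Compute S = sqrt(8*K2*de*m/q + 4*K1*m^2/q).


S^2 = 8*K2*de*m/q + 4*K1*m^2/q
S^2 = 8*0.8*1*0.6/0.006 + 4*0.7*0.6^2/0.006
S = sqrt(808.0000)

28.4253 m


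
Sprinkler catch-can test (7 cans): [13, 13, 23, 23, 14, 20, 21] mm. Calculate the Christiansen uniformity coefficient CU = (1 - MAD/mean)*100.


mean = 18.142857 mm
MAD = 4.122449 mm
CU = (1 - 4.122449/18.142857)*100

77.2778 %


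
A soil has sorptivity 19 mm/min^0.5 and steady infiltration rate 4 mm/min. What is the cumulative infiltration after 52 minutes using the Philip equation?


F = S*sqrt(t) + A*t
F = 19*sqrt(52) + 4*52
F = 19*7.211103 + 208

345.0110 mm


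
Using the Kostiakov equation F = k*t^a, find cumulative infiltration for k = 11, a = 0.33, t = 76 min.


F = k * t^a = 11 * 76^0.33
F = 11 * 4.175115

45.9263 mm


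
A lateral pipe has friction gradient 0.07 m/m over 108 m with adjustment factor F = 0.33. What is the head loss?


hf = J * L * F = 0.07 * 108 * 0.33 = 2.4948 m

2.4948 m


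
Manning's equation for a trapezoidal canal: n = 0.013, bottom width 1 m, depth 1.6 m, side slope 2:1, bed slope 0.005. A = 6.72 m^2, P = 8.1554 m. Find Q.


R = A/P = 6.72/8.1554 = 0.823994
Q = (1/0.013) * 6.72 * 0.823994^(2/3) * 0.005^0.5

32.1263 m^3/s


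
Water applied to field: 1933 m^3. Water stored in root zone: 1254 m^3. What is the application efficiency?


Ea = V_root / V_field * 100 = 1254 / 1933 * 100 = 64.8733%

64.8733 %


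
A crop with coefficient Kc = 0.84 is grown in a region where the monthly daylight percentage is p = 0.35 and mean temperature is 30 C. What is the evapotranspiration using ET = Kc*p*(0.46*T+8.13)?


ET = Kc * p * (0.46*T + 8.13)
ET = 0.84 * 0.35 * (0.46*30 + 8.13)
ET = 0.84 * 0.35 * 21.9300

6.4474 mm/day


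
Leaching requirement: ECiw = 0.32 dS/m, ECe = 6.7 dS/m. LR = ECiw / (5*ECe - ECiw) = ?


LR = ECiw / (5*ECe - ECiw)
LR = 0.32 / (5*6.7 - 0.32)
LR = 0.32 / 33.1800

0.0096


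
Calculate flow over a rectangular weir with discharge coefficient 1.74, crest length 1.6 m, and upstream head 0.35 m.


Q = C * L * H^(3/2) = 1.74 * 1.6 * 0.35^1.5 = 1.74 * 1.6 * 0.207063

0.5765 m^3/s


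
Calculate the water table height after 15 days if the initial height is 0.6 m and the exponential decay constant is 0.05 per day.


m = m0 * exp(-k*t)
m = 0.6 * exp(-0.05 * 15)
m = 0.6 * exp(-0.7500)

0.2834 m


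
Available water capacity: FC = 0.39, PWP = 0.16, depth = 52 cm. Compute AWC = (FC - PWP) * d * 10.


AWC = (FC - PWP) * d * 10
AWC = (0.39 - 0.16) * 52 * 10
AWC = 0.2300 * 52 * 10

119.6000 mm


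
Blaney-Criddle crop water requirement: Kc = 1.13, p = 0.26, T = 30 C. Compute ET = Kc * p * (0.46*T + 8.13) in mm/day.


ET = Kc * p * (0.46*T + 8.13)
ET = 1.13 * 0.26 * (0.46*30 + 8.13)
ET = 1.13 * 0.26 * 21.9300

6.4430 mm/day


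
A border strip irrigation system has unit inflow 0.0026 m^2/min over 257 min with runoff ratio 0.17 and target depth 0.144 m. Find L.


L = q*t/((1+r)*Z)
L = 0.0026*257/((1+0.17)*0.144)
L = 0.6682/0.16848

3.9660 m


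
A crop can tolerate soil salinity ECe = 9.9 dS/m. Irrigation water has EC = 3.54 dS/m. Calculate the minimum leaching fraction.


LR = ECiw / (5*ECe - ECiw)
LR = 3.54 / (5*9.9 - 3.54)
LR = 3.54 / 45.9600

0.0770


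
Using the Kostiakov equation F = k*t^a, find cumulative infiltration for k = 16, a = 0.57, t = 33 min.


F = k * t^a = 16 * 33^0.57
F = 16 * 7.337582

117.4013 mm


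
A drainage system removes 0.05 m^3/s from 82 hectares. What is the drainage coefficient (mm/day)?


DC = Q * 86400 / (A * 10000) * 1000
DC = 0.05 * 86400 / (82 * 10000) * 1000
DC = 4320000.0000 / 820000

5.2683 mm/day


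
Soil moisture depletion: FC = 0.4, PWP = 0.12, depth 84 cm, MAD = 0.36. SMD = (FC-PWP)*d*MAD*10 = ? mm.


SMD = (FC - PWP) * d * MAD * 10
SMD = (0.4 - 0.12) * 84 * 0.36 * 10
SMD = 0.2800 * 84 * 0.36 * 10

84.6720 mm


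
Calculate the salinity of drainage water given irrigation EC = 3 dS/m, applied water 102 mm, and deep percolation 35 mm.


EC_dw = EC_iw * D_iw / D_dw
EC_dw = 3 * 102 / 35
EC_dw = 306 / 35

8.7429 dS/m


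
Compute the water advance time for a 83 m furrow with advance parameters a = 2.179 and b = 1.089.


t = (L/a)^(1/b)
t = (83/2.179)^(1/1.089)
t = 38.090867^(1/1.089)

28.2896 min


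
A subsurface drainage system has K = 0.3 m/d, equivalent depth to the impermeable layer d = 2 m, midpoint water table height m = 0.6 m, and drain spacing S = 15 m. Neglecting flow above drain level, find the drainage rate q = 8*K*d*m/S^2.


q = 8*K*d*m/S^2
q = 8*0.3*2*0.6/15^2
q = 2.8800 / 225

0.0128 m/d


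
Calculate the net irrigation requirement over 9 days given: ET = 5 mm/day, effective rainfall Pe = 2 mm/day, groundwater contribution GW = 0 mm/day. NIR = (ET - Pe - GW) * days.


Daily deficit = ET - Pe - GW = 5 - 2 - 0 = 3 mm/day
NIR = 3 * 9 = 27 mm

27.0000 mm


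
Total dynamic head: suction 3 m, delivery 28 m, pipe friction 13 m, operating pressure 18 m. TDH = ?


TDH = Hs + Hd + hf + Hp = 3 + 28 + 13 + 18 = 62

62 m


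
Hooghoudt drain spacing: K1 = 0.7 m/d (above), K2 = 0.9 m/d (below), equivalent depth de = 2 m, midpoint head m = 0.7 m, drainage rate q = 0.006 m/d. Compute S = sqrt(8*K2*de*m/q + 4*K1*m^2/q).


S^2 = 8*K2*de*m/q + 4*K1*m^2/q
S^2 = 8*0.9*2*0.7/0.006 + 4*0.7*0.7^2/0.006
S = sqrt(1908.6667)

43.6883 m


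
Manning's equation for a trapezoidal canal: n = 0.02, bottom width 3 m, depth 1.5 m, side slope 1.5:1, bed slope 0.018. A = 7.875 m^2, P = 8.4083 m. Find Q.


R = A/P = 7.875/8.4083 = 0.936575
Q = (1/0.02) * 7.875 * 0.936575^(2/3) * 0.018^0.5

50.5691 m^3/s


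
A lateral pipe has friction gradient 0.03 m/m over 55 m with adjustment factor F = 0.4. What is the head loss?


hf = J * L * F = 0.03 * 55 * 0.4 = 0.6600 m

0.6600 m


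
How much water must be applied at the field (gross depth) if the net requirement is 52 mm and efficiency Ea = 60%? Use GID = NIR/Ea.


Ea = 60% = 0.6
GID = NIR / Ea = 52 / 0.6 = 86.6667 mm

86.6667 mm


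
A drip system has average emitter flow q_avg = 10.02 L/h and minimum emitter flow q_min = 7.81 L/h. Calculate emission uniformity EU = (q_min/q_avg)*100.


EU = (q_min/q_avg)*100 = (7.81/10.02)*100 = 77.9441%

77.9441 %


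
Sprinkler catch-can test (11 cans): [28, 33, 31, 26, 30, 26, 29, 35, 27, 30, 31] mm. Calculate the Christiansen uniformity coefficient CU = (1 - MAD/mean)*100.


mean = 29.636364 mm
MAD = 2.214876 mm
CU = (1 - 2.214876/29.636364)*100

92.5265 %


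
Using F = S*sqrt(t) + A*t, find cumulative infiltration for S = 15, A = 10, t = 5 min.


F = S*sqrt(t) + A*t
F = 15*sqrt(5) + 10*5
F = 15*2.236068 + 50

83.5410 mm


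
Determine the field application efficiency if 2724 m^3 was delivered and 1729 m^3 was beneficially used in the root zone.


Ea = V_root / V_field * 100 = 1729 / 2724 * 100 = 63.4728%

63.4728 %


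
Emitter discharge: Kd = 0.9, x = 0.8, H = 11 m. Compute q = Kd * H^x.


q = Kd * H^x = 0.9 * 11^0.8 = 0.9 * 6.809483

6.1285 L/h


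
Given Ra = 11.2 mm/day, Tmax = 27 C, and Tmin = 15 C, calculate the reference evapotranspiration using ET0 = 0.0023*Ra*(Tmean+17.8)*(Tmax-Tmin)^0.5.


Tmean = (Tmax + Tmin)/2 = (27 + 15)/2 = 21.0
ET0 = 0.0023 * 11.2 * (21.0 + 17.8) * sqrt(27 - 15)
ET0 = 0.0023 * 11.2 * 38.8 * 3.464102

3.4623 mm/day


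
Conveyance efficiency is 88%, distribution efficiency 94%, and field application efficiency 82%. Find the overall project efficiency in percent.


Ec = 0.88, Eb = 0.94, Ea = 0.82
E = 0.88 * 0.94 * 0.82 * 100 = 67.8304%

67.8304 %


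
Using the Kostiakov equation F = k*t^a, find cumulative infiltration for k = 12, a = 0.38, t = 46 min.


F = k * t^a = 12 * 46^0.38
F = 12 * 4.283985

51.4078 mm


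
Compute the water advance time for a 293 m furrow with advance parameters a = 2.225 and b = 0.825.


t = (L/a)^(1/b)
t = (293/2.225)^(1/0.825)
t = 131.685393^(1/0.825)

370.7972 min


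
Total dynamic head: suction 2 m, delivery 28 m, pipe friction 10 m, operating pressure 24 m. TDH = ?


TDH = Hs + Hd + hf + Hp = 2 + 28 + 10 + 24 = 64

64 m


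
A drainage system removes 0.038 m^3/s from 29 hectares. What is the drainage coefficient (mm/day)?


DC = Q * 86400 / (A * 10000) * 1000
DC = 0.038 * 86400 / (29 * 10000) * 1000
DC = 3283200.0000 / 290000

11.3214 mm/day


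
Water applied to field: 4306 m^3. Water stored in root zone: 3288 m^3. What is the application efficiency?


Ea = V_root / V_field * 100 = 3288 / 4306 * 100 = 76.3586%

76.3586 %


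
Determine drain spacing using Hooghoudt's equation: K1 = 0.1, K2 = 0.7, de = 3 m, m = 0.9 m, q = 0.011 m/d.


S^2 = 8*K2*de*m/q + 4*K1*m^2/q
S^2 = 8*0.7*3*0.9/0.011 + 4*0.1*0.9^2/0.011
S = sqrt(1404.0000)

37.4700 m


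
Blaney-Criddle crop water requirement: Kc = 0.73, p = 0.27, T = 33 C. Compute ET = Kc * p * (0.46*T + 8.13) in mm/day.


ET = Kc * p * (0.46*T + 8.13)
ET = 0.73 * 0.27 * (0.46*33 + 8.13)
ET = 0.73 * 0.27 * 23.3100

4.5944 mm/day


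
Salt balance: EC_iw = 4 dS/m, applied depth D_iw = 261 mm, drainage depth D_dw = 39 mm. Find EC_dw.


EC_dw = EC_iw * D_iw / D_dw
EC_dw = 4 * 261 / 39
EC_dw = 1044 / 39

26.7692 dS/m


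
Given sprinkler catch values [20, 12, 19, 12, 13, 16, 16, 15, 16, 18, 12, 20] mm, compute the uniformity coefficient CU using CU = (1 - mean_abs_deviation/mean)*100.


mean = 15.750000 mm
MAD = 2.458333 mm
CU = (1 - 2.458333/15.750000)*100

84.3915 %


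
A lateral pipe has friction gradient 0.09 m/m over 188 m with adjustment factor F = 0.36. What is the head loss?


hf = J * L * F = 0.09 * 188 * 0.36 = 6.0912 m

6.0912 m


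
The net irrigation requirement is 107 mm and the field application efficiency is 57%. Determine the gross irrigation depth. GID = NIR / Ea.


Ea = 57% = 0.57
GID = NIR / Ea = 107 / 0.57 = 187.7193 mm

187.7193 mm


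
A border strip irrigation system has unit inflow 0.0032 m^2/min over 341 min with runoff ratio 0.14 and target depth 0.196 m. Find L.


L = q*t/((1+r)*Z)
L = 0.0032*341/((1+0.14)*0.196)
L = 1.0912/0.22344

4.8836 m


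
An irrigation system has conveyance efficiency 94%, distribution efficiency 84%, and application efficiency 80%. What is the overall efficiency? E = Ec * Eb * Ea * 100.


Ec = 0.94, Eb = 0.84, Ea = 0.8
E = 0.94 * 0.84 * 0.8 * 100 = 63.1680%

63.1680 %


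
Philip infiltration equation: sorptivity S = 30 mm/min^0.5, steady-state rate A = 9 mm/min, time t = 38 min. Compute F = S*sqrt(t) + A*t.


F = S*sqrt(t) + A*t
F = 30*sqrt(38) + 9*38
F = 30*6.164414 + 342

526.9324 mm


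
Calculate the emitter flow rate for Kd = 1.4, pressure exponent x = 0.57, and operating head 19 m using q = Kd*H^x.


q = Kd * H^x = 1.4 * 19^0.57 = 1.4 * 5.356604

7.4992 L/h


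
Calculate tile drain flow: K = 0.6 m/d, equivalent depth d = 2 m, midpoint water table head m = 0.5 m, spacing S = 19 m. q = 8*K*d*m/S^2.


q = 8*K*d*m/S^2
q = 8*0.6*2*0.5/19^2
q = 4.8000 / 361

0.0133 m/d


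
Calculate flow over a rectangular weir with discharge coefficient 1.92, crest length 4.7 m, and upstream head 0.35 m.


Q = C * L * H^(3/2) = 1.92 * 4.7 * 0.35^1.5 = 1.92 * 4.7 * 0.207063

1.8685 m^3/s


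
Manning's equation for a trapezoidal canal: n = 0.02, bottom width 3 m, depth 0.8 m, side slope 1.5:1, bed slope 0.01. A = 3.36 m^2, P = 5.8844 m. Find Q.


R = A/P = 3.36/5.8844 = 0.571001
Q = (1/0.02) * 3.36 * 0.571001^(2/3) * 0.01^0.5

11.5629 m^3/s


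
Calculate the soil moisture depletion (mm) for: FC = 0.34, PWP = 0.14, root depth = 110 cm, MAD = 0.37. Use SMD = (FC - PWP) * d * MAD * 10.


SMD = (FC - PWP) * d * MAD * 10
SMD = (0.34 - 0.14) * 110 * 0.37 * 10
SMD = 0.2000 * 110 * 0.37 * 10

81.4000 mm


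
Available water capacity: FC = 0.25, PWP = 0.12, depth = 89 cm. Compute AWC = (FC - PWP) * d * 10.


AWC = (FC - PWP) * d * 10
AWC = (0.25 - 0.12) * 89 * 10
AWC = 0.1300 * 89 * 10

115.7000 mm


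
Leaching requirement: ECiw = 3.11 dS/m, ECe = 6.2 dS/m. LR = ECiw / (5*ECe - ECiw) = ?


LR = ECiw / (5*ECe - ECiw)
LR = 3.11 / (5*6.2 - 3.11)
LR = 3.11 / 27.8900

0.1115


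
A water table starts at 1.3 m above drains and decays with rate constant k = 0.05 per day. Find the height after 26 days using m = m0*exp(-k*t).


m = m0 * exp(-k*t)
m = 1.3 * exp(-0.05 * 26)
m = 1.3 * exp(-1.3000)

0.3543 m


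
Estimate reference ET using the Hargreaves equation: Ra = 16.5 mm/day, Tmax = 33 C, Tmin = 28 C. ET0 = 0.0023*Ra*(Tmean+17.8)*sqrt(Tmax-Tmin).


Tmean = (Tmax + Tmin)/2 = (33 + 28)/2 = 30.5
ET0 = 0.0023 * 16.5 * (30.5 + 17.8) * sqrt(33 - 28)
ET0 = 0.0023 * 16.5 * 48.3 * 2.236068

4.0987 mm/day


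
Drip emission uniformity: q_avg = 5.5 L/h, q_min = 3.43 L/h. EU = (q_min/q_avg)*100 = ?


EU = (q_min/q_avg)*100 = (3.43/5.5)*100 = 62.3636%

62.3636 %


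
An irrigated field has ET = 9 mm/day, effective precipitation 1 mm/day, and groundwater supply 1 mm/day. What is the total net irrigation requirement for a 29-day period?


Daily deficit = ET - Pe - GW = 9 - 1 - 1 = 7 mm/day
NIR = 7 * 29 = 203 mm

203.0000 mm
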